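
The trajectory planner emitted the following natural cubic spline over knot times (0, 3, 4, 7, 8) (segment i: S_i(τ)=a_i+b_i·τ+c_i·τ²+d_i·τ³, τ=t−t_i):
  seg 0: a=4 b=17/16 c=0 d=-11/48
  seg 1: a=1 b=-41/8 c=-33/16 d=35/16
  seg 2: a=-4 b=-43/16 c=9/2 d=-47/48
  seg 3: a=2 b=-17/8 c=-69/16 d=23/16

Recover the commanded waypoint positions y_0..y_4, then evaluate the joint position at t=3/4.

y_0=4 y_1=1 y_2=-4 y_3=2 y_4=-3
S(3/4) = 4813/1024

y_0 = S_0(0) = a_0 = 4
y_1 = S_1(0) = a_1 = 1
y_2 = S_2(0) = a_2 = -4
y_3 = S_3(0) = a_3 = 2
y_4 = S_3(1) = -3
t_q=3/4 is in segment 0 (τ=3/4); S_0(τ)=4813/1024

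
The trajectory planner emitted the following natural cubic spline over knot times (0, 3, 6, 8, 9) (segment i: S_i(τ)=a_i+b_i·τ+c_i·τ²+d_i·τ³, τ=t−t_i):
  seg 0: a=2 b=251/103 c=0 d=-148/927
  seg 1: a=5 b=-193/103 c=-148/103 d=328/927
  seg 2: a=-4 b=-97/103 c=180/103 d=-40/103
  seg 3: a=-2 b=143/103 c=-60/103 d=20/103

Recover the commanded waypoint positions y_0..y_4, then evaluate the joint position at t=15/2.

y_0=2 y_1=5 y_2=-4 y_3=-2 y_4=-1
S(15/2) = -575/206

y_0 = S_0(0) = a_0 = 2
y_1 = S_1(0) = a_1 = 5
y_2 = S_2(0) = a_2 = -4
y_3 = S_3(0) = a_3 = -2
y_4 = S_3(1) = -1
t_q=15/2 is in segment 2 (τ=3/2); S_2(τ)=-575/206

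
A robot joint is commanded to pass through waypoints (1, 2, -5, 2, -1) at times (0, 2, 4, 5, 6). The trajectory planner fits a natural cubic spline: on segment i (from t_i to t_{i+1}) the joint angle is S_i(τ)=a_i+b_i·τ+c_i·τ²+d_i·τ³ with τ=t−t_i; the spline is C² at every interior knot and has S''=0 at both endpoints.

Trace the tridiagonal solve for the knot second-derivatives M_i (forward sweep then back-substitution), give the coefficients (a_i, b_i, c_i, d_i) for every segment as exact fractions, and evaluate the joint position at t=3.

Δ: Δ0=1/2, Δ1=-7/2, Δ2=7, Δ3=-3
row 1: diag=8, rhs=-24; c'=1/4, d'=-3
row 2: denom=6−2·1/4=11/2; d'=(63−2·-3)/(11/2)=138/11
row 3: denom=4−1·2/11=42/11; d'=(-60−1·138/11)/(42/11)=-19
back: M3=-19
back: M2=138/11−2/11·-19=16
back: M1=-3−1/4·16=-7
M: M0=0, M1=-7, M2=16, M3=-19, M4=0
seg 0: a=1, c=M0/2=0, d=(M1−M0)/(6·2)=-7/12, b=Δ0−h0·(2M0+M1)/6=17/6
seg 1: a=2, c=M1/2=-7/2, d=(M2−M1)/(6·2)=23/12, b=Δ1−h1·(2M1+M2)/6=-25/6
seg 2: a=-5, c=M2/2=8, d=(M3−M2)/(6·1)=-35/6, b=Δ2−h2·(2M2+M3)/6=29/6
seg 3: a=2, c=M3/2=-19/2, d=(M4−M3)/(6·1)=19/6, b=Δ3−h3·(2M3+M4)/6=10/3
t_q=3 → seg 1, τ=1; S=2+-25/6·τ+-7/2·τ²+23/12·τ³=-15/4

  seg 0: a=1 b=17/6 c=0 d=-7/12
  seg 1: a=2 b=-25/6 c=-7/2 d=23/12
  seg 2: a=-5 b=29/6 c=8 d=-35/6
  seg 3: a=2 b=10/3 c=-19/2 d=19/6
S(3) = -15/4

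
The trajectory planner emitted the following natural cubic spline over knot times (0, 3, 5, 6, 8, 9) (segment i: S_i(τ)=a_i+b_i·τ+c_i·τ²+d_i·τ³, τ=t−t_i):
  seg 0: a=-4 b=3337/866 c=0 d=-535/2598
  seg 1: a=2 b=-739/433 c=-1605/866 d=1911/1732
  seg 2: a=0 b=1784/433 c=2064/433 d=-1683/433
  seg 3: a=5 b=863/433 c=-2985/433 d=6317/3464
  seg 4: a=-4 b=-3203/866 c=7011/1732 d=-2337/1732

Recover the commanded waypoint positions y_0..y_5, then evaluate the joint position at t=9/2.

y_0=-4 y_1=2 y_2=0 y_3=5 y_4=-4 y_5=-5
S(9/2) = -13943/13856

y_0 = S_0(0) = a_0 = -4
y_1 = S_1(0) = a_1 = 2
y_2 = S_2(0) = a_2 = 0
y_3 = S_3(0) = a_3 = 5
y_4 = S_4(0) = a_4 = -4
y_5 = S_4(1) = -5
t_q=9/2 is in segment 1 (τ=3/2); S_1(τ)=-13943/13856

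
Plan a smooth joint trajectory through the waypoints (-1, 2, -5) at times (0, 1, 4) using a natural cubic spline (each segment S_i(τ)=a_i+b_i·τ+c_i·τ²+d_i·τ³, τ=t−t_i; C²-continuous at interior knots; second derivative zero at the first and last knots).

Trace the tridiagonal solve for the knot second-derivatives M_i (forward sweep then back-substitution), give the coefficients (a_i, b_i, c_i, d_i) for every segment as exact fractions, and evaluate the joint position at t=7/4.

Δ: Δ0=3, Δ1=-7/3
row 1: diag=8, rhs=-32; c'=3/8, d'=-4
back: M1=-4
M: M0=0, M1=-4, M2=0
seg 0: a=-1, c=M0/2=0, d=(M1−M0)/(6·1)=-2/3, b=Δ0−h0·(2M0+M1)/6=11/3
seg 1: a=2, c=M1/2=-2, d=(M2−M1)/(6·3)=2/9, b=Δ1−h1·(2M1+M2)/6=5/3
t_q=7/4 → seg 1, τ=3/4; S=2+5/3·τ+-2·τ²+2/9·τ³=71/32

  seg 0: a=-1 b=11/3 c=0 d=-2/3
  seg 1: a=2 b=5/3 c=-2 d=2/9
S(7/4) = 71/32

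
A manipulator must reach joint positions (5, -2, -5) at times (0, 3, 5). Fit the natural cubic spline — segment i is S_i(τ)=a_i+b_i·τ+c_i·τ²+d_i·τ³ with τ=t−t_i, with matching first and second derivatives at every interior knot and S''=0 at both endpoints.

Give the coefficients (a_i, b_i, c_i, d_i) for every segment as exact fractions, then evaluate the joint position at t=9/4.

  seg 0: a=5 b=-31/12 c=0 d=1/36
  seg 1: a=-2 b=-11/6 c=1/4 d=-1/24
S(9/4) = -127/256

Δ: Δ0=-7/3, Δ1=-3/2
row 1: diag=10, rhs=5; c'=1/5, d'=1/2
back: M1=1/2
M: M0=0, M1=1/2, M2=0
seg 0: a=5, c=M0/2=0, d=(M1−M0)/(6·3)=1/36, b=Δ0−h0·(2M0+M1)/6=-31/12
seg 1: a=-2, c=M1/2=1/4, d=(M2−M1)/(6·2)=-1/24, b=Δ1−h1·(2M1+M2)/6=-11/6
t_q=9/4 → seg 0, τ=9/4; S=5+-31/12·τ+0·τ²+1/36·τ³=-127/256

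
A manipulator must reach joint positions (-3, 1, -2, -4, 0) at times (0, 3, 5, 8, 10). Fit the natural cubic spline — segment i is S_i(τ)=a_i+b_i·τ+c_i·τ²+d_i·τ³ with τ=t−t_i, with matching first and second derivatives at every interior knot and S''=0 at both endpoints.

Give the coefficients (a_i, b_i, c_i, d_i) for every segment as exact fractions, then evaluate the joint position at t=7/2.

Δ: Δ0=4/3, Δ1=-3/2, Δ2=-2/3, Δ3=2
row 1: diag=10, rhs=-17; c'=1/5, d'=-17/10
row 2: denom=10−2·1/5=48/5; d'=(5−2·-17/10)/(48/5)=7/8
row 3: denom=10−3·5/16=145/16; d'=(16−3·7/8)/(145/16)=214/145
back: M3=214/145
back: M2=7/8−5/16·214/145=12/29
back: M1=-17/10−1/5·12/29=-517/290
M: M0=0, M1=-517/290, M2=12/29, M3=214/145, M4=0
seg 0: a=-3, c=M0/2=0, d=(M1−M0)/(6·3)=-517/5220, b=Δ0−h0·(2M0+M1)/6=3871/1740
seg 1: a=1, c=M1/2=-517/580, d=(M2−M1)/(6·2)=637/3480, b=Δ1−h1·(2M1+M2)/6=-391/870
seg 2: a=-2, c=M2/2=6/29, d=(M3−M2)/(6·3)=77/1305, b=Δ2−h2·(2M2+M3)/6=-791/435
seg 3: a=-4, c=M3/2=107/145, d=(M4−M3)/(6·2)=-107/870, b=Δ3−h3·(2M3+M4)/6=442/435
t_q=7/2 → seg 1, τ=1/2; S=1+-391/870·τ+-517/580·τ²+637/3480·τ³=5339/9280

  seg 0: a=-3 b=3871/1740 c=0 d=-517/5220
  seg 1: a=1 b=-391/870 c=-517/580 d=637/3480
  seg 2: a=-2 b=-791/435 c=6/29 d=77/1305
  seg 3: a=-4 b=442/435 c=107/145 d=-107/870
S(7/2) = 5339/9280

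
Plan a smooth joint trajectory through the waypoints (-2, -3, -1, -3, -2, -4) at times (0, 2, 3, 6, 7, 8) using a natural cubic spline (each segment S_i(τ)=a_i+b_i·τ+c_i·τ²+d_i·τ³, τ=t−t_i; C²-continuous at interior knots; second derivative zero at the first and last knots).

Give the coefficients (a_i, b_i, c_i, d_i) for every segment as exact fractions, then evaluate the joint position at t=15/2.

Δ: Δ0=-1/2, Δ1=2, Δ2=-2/3, Δ3=1, Δ4=-2
row 1: diag=6, rhs=15; c'=1/6, d'=5/2
row 2: denom=8−1·1/6=47/6; d'=(-16−1·5/2)/(47/6)=-111/47
row 3: denom=8−3·18/47=322/47; d'=(10−3·-111/47)/(322/47)=803/322
row 4: denom=4−1·47/322=1241/322; d'=(-18−1·803/322)/(1241/322)=-6599/1241
back: M4=-6599/1241
back: M3=803/322−47/322·-6599/1241=4058/1241
back: M2=-111/47−18/47·4058/1241=-4485/1241
back: M1=5/2−1/6·-4485/1241=3850/1241
M: M0=0, M1=3850/1241, M2=-4485/1241, M3=4058/1241, M4=-6599/1241, M5=0
seg 0: a=-2, c=M0/2=0, d=(M1−M0)/(6·2)=1925/7446, b=Δ0−h0·(2M0+M1)/6=-11423/7446
seg 1: a=-3, c=M1/2=1925/1241, d=(M2−M1)/(6·1)=-8335/7446, b=Δ1−h1·(2M1+M2)/6=11677/7446
seg 2: a=-1, c=M2/2=-4485/2482, d=(M3−M2)/(6·3)=8543/22338, b=Δ2−h2·(2M2+M3)/6=4886/3723
seg 3: a=-3, c=M3/2=2029/1241, d=(M4−M3)/(6·1)=-10657/7446, b=Δ3−h3·(2M3+M4)/6=5929/7446
seg 4: a=-2, c=M4/2=-6599/2482, d=(M5−M4)/(6·1)=6599/7446, b=Δ4−h4·(2M4+M5)/6=-847/3723
t_q=15/2 → seg 4, τ=1/2; S=-2+-847/3723·τ+-6599/2482·τ²+6599/7446·τ³=-52969/19856

  seg 0: a=-2 b=-11423/7446 c=0 d=1925/7446
  seg 1: a=-3 b=11677/7446 c=1925/1241 d=-8335/7446
  seg 2: a=-1 b=4886/3723 c=-4485/2482 d=8543/22338
  seg 3: a=-3 b=5929/7446 c=2029/1241 d=-10657/7446
  seg 4: a=-2 b=-847/3723 c=-6599/2482 d=6599/7446
S(15/2) = -52969/19856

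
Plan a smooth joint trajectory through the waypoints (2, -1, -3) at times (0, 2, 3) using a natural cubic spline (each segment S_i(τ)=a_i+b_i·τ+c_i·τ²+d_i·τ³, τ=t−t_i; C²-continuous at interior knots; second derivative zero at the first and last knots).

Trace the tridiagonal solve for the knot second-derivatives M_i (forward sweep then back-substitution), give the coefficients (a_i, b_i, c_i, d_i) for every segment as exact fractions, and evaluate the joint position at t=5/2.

Δ: Δ0=-3/2, Δ1=-2
row 1: diag=6, rhs=-3; c'=1/6, d'=-1/2
back: M1=-1/2
M: M0=0, M1=-1/2, M2=0
seg 0: a=2, c=M0/2=0, d=(M1−M0)/(6·2)=-1/24, b=Δ0−h0·(2M0+M1)/6=-4/3
seg 1: a=-1, c=M1/2=-1/4, d=(M2−M1)/(6·1)=1/12, b=Δ1−h1·(2M1+M2)/6=-11/6
t_q=5/2 → seg 1, τ=1/2; S=-1+-11/6·τ+-1/4·τ²+1/12·τ³=-63/32

  seg 0: a=2 b=-4/3 c=0 d=-1/24
  seg 1: a=-1 b=-11/6 c=-1/4 d=1/12
S(5/2) = -63/32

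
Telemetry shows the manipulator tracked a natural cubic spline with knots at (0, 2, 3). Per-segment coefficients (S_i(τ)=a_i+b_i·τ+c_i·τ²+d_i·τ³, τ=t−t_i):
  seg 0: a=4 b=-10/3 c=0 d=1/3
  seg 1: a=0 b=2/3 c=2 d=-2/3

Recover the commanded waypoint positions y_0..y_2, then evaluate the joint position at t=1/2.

y_0 = S_0(0) = a_0 = 4
y_1 = S_1(0) = a_1 = 0
y_2 = S_1(1) = 2
t_q=1/2 is in segment 0 (τ=1/2); S_0(τ)=19/8

y_0=4 y_1=0 y_2=2
S(1/2) = 19/8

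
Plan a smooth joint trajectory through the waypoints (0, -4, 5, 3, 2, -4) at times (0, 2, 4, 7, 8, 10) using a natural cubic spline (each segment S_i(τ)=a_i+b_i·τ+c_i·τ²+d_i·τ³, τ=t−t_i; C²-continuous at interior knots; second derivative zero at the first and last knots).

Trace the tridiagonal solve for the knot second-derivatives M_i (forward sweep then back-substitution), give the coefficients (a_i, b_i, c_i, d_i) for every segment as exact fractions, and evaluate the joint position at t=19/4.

Δ: Δ0=-2, Δ1=9/2, Δ2=-2/3, Δ3=-1, Δ4=-3
row 1: diag=8, rhs=39; c'=1/4, d'=39/8
row 2: denom=10−2·1/4=19/2; d'=(-31−2·39/8)/(19/2)=-163/38
row 3: denom=8−3·6/19=134/19; d'=(-2−3·-163/38)/(134/19)=413/268
row 4: denom=6−1·19/134=785/134; d'=(-12−1·413/268)/(785/134)=-3629/1570
back: M4=-3629/1570
back: M3=413/268−19/134·-3629/1570=1467/785
back: M2=-163/38−6/19·1467/785=-7661/1570
back: M1=39/8−1/4·-7661/1570=9569/1570
M: M0=0, M1=9569/1570, M2=-7661/1570, M3=1467/785, M4=-3629/1570, M5=0
seg 0: a=0, c=M0/2=0, d=(M1−M0)/(6·2)=9569/18840, b=Δ0−h0·(2M0+M1)/6=-18989/4710
seg 1: a=-4, c=M1/2=9569/3140, d=(M2−M1)/(6·2)=-1723/1884, b=Δ1−h1·(2M1+M2)/6=4859/2355
seg 2: a=5, c=M2/2=-7661/3140, d=(M3−M2)/(6·3)=2119/5652, b=Δ2−h2·(2M2+M3)/6=7721/2355
seg 3: a=3, c=M3/2=1467/1570, d=(M4−M3)/(6·1)=-6563/9420, b=Δ3−h3·(2M3+M4)/6=-11659/9420
seg 4: a=2, c=M4/2=-3629/3140, d=(M5−M4)/(6·2)=3629/18840, b=Δ4−h4·(2M4+M5)/6=-3436/2355
t_q=19/4 → seg 2, τ=3/4; S=5+7721/2355·τ+-7661/3140·τ²+2119/5652·τ³=1254933/200960

  seg 0: a=0 b=-18989/4710 c=0 d=9569/18840
  seg 1: a=-4 b=4859/2355 c=9569/3140 d=-1723/1884
  seg 2: a=5 b=7721/2355 c=-7661/3140 d=2119/5652
  seg 3: a=3 b=-11659/9420 c=1467/1570 d=-6563/9420
  seg 4: a=2 b=-3436/2355 c=-3629/3140 d=3629/18840
S(19/4) = 1254933/200960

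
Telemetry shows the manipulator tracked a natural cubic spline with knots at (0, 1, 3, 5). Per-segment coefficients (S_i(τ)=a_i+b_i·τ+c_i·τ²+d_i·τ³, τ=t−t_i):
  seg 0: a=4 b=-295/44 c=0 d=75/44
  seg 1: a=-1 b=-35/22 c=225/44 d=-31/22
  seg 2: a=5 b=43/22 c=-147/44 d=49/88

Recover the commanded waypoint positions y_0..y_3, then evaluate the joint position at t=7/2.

y_0 = S_0(0) = a_0 = 4
y_1 = S_1(0) = a_1 = -1
y_2 = S_2(0) = a_2 = 5
y_3 = S_2(2) = 0
t_q=7/2 is in segment 2 (τ=1/2); S_2(τ)=3669/704

y_0=4 y_1=-1 y_2=5 y_3=0
S(7/2) = 3669/704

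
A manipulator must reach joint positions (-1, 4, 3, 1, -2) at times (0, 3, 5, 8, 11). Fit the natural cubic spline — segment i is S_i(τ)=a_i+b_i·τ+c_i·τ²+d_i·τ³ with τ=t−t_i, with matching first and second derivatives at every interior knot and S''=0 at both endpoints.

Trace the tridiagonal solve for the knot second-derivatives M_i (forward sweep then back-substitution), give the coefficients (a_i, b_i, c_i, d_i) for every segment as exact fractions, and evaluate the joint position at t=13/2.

Δ: Δ0=5/3, Δ1=-1/2, Δ2=-2/3, Δ3=-1
row 1: diag=10, rhs=-13; c'=1/5, d'=-13/10
row 2: denom=10−2·1/5=48/5; d'=(-1−2·-13/10)/(48/5)=1/6
row 3: denom=12−3·5/16=177/16; d'=(-2−3·1/6)/(177/16)=-40/177
back: M3=-40/177
back: M2=1/6−5/16·-40/177=14/59
back: M1=-13/10−1/5·14/59=-159/118
M: M0=0, M1=-159/118, M2=14/59, M3=-40/177, M4=0
seg 0: a=-1, c=M0/2=0, d=(M1−M0)/(6·3)=-53/708, b=Δ0−h0·(2M0+M1)/6=1657/708
seg 1: a=4, c=M1/2=-159/236, d=(M2−M1)/(6·2)=187/1416, b=Δ1−h1·(2M1+M2)/6=113/354
seg 2: a=3, c=M2/2=7/59, d=(M3−M2)/(6·3)=-41/1593, b=Δ2−h2·(2M2+M3)/6=-140/177
seg 3: a=1, c=M3/2=-20/177, d=(M4−M3)/(6·3)=20/1593, b=Δ3−h3·(2M3+M4)/6=-137/177
t_q=13/2 → seg 2, τ=3/2; S=3+-140/177·τ+7/59·τ²+-41/1593·τ³=941/472

  seg 0: a=-1 b=1657/708 c=0 d=-53/708
  seg 1: a=4 b=113/354 c=-159/236 d=187/1416
  seg 2: a=3 b=-140/177 c=7/59 d=-41/1593
  seg 3: a=1 b=-137/177 c=-20/177 d=20/1593
S(13/2) = 941/472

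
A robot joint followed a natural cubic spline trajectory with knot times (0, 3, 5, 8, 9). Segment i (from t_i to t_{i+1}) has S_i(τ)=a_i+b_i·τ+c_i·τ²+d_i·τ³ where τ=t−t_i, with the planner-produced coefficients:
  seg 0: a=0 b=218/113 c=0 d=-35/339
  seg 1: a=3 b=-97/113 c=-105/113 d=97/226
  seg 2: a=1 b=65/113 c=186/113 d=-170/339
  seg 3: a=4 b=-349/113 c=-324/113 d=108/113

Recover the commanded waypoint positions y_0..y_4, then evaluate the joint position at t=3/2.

y_0=0 y_1=3 y_2=1 y_3=4 y_4=-1
S(3/2) = 2301/904

y_0 = S_0(0) = a_0 = 0
y_1 = S_1(0) = a_1 = 3
y_2 = S_2(0) = a_2 = 1
y_3 = S_3(0) = a_3 = 4
y_4 = S_3(1) = -1
t_q=3/2 is in segment 0 (τ=3/2); S_0(τ)=2301/904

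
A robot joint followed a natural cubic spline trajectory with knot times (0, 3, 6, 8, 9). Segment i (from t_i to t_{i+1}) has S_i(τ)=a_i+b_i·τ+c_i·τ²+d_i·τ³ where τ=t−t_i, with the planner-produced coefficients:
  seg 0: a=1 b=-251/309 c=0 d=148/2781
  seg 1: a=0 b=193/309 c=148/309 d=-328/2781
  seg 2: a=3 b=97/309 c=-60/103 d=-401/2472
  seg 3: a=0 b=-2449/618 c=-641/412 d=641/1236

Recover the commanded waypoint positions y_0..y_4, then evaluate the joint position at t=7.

y_0=1 y_1=0 y_2=3 y_3=0 y_4=-5
S(7) = 2117/824

y_0 = S_0(0) = a_0 = 1
y_1 = S_1(0) = a_1 = 0
y_2 = S_2(0) = a_2 = 3
y_3 = S_3(0) = a_3 = 0
y_4 = S_3(1) = -5
t_q=7 is in segment 2 (τ=1); S_2(τ)=2117/824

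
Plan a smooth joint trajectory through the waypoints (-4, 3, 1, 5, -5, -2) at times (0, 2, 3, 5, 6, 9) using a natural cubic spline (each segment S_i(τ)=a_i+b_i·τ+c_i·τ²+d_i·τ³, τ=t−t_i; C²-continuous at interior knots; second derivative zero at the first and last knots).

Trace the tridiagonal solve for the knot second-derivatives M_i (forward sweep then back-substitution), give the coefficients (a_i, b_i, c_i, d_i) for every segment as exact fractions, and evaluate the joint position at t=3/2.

Δ: Δ0=7/2, Δ1=-2, Δ2=2, Δ3=-10, Δ4=1
row 1: diag=6, rhs=-33; c'=1/6, d'=-11/2
row 2: denom=6−1·1/6=35/6; d'=(24−1·-11/2)/(35/6)=177/35
row 3: denom=6−2·12/35=186/35; d'=(-72−2·177/35)/(186/35)=-479/31
row 4: denom=8−1·35/186=1453/186; d'=(66−1·-479/31)/(1453/186)=15150/1453
back: M4=15150/1453
back: M3=-479/31−35/186·15150/1453=-25302/1453
back: M2=177/35−12/35·-25302/1453=16023/1453
back: M1=-11/2−1/6·16023/1453=-10662/1453
M: M0=0, M1=-10662/1453, M2=16023/1453, M3=-25302/1453, M4=15150/1453, M5=0
seg 0: a=-4, c=M0/2=0, d=(M1−M0)/(6·2)=-1777/2906, b=Δ0−h0·(2M0+M1)/6=17279/2906
seg 1: a=3, c=M1/2=-5331/1453, d=(M2−M1)/(6·1)=8895/2906, b=Δ1−h1·(2M1+M2)/6=-4045/2906
seg 2: a=1, c=M2/2=16023/2906, d=(M3−M2)/(6·2)=-13775/5812, b=Δ2−h2·(2M2+M3)/6=658/1453
seg 3: a=5, c=M3/2=-12651/1453, d=(M4−M3)/(6·1)=6742/1453, b=Δ3−h3·(2M3+M4)/6=-8621/1453
seg 4: a=-5, c=M4/2=7575/1453, d=(M5−M4)/(6·3)=-2525/4359, b=Δ4−h4·(2M4+M5)/6=-13697/1453
t_q=3/2 → seg 0, τ=3/2; S=-4+17279/2906·τ+0·τ²+-1777/2906·τ³=66377/23248

  seg 0: a=-4 b=17279/2906 c=0 d=-1777/2906
  seg 1: a=3 b=-4045/2906 c=-5331/1453 d=8895/2906
  seg 2: a=1 b=658/1453 c=16023/2906 d=-13775/5812
  seg 3: a=5 b=-8621/1453 c=-12651/1453 d=6742/1453
  seg 4: a=-5 b=-13697/1453 c=7575/1453 d=-2525/4359
S(3/2) = 66377/23248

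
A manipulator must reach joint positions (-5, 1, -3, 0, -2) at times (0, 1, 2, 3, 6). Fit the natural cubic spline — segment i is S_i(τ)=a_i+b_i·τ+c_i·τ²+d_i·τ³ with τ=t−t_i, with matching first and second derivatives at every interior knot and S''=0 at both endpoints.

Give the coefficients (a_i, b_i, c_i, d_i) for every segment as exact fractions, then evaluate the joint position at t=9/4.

Δ: Δ0=6, Δ1=-4, Δ2=3, Δ3=-2/3
row 1: diag=4, rhs=-60; c'=1/4, d'=-15
row 2: denom=4−1·1/4=15/4; d'=(42−1·-15)/(15/4)=76/5
row 3: denom=8−1·4/15=116/15; d'=(-22−1·76/5)/(116/15)=-279/58
back: M3=-279/58
back: M2=76/5−4/15·-279/58=478/29
back: M1=-15−1/4·478/29=-1109/58
M: M0=0, M1=-1109/58, M2=478/29, M3=-279/58, M4=0
seg 0: a=-5, c=M0/2=0, d=(M1−M0)/(6·1)=-1109/348, b=Δ0−h0·(2M0+M1)/6=3197/348
seg 1: a=1, c=M1/2=-1109/116, d=(M2−M1)/(6·1)=2065/348, b=Δ1−h1·(2M1+M2)/6=-65/174
seg 2: a=-3, c=M2/2=239/29, d=(M3−M2)/(6·1)=-1235/348, b=Δ2−h2·(2M2+M3)/6=-589/348
seg 3: a=0, c=M3/2=-279/116, d=(M4−M3)/(6·3)=31/116, b=Δ3−h3·(2M3+M4)/6=721/174
t_q=9/4 → seg 2, τ=1/4; S=-3+-589/348·τ+239/29·τ²+-1235/348·τ³=-22001/7424

  seg 0: a=-5 b=3197/348 c=0 d=-1109/348
  seg 1: a=1 b=-65/174 c=-1109/116 d=2065/348
  seg 2: a=-3 b=-589/348 c=239/29 d=-1235/348
  seg 3: a=0 b=721/174 c=-279/116 d=31/116
S(9/4) = -22001/7424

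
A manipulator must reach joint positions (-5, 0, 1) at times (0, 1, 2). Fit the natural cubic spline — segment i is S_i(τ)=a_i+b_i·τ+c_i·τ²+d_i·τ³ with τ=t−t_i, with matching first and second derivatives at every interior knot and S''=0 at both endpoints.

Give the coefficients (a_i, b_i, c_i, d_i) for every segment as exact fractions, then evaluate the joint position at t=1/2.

  seg 0: a=-5 b=6 c=0 d=-1
  seg 1: a=0 b=3 c=-3 d=1
S(1/2) = -17/8

Δ: Δ0=5, Δ1=1
row 1: diag=4, rhs=-24; c'=1/4, d'=-6
back: M1=-6
M: M0=0, M1=-6, M2=0
seg 0: a=-5, c=M0/2=0, d=(M1−M0)/(6·1)=-1, b=Δ0−h0·(2M0+M1)/6=6
seg 1: a=0, c=M1/2=-3, d=(M2−M1)/(6·1)=1, b=Δ1−h1·(2M1+M2)/6=3
t_q=1/2 → seg 0, τ=1/2; S=-5+6·τ+0·τ²+-1·τ³=-17/8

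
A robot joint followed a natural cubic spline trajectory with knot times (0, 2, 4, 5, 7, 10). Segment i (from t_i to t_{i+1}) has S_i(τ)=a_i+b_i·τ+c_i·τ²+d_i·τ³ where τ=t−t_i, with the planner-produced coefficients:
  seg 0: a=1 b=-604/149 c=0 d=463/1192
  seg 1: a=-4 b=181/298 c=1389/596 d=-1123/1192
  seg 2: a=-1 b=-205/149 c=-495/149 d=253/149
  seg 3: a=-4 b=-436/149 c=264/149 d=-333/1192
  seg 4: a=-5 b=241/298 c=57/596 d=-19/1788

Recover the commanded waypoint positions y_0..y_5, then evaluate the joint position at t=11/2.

y_0=1 y_1=-4 y_2=-1 y_3=-4 y_4=-5 y_5=-2
S(11/2) = -48205/9536

y_0 = S_0(0) = a_0 = 1
y_1 = S_1(0) = a_1 = -4
y_2 = S_2(0) = a_2 = -1
y_3 = S_3(0) = a_3 = -4
y_4 = S_4(0) = a_4 = -5
y_5 = S_4(3) = -2
t_q=11/2 is in segment 3 (τ=1/2); S_3(τ)=-48205/9536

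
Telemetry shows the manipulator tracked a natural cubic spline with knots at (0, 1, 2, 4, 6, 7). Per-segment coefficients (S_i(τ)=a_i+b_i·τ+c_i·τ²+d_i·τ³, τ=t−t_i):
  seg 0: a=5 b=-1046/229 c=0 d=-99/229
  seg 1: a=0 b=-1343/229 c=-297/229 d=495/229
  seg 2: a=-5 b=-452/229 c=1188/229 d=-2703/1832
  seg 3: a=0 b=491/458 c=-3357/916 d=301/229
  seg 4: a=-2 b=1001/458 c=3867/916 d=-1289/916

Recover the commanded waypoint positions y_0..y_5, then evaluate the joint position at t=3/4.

y_0 = S_0(0) = a_0 = 5
y_1 = S_1(0) = a_1 = 0
y_2 = S_2(0) = a_2 = -5
y_3 = S_3(0) = a_3 = 0
y_4 = S_4(0) = a_4 = -2
y_5 = S_4(1) = 3
t_q=3/4 is in segment 0 (τ=3/4); S_0(τ)=20399/14656

y_0=5 y_1=0 y_2=-5 y_3=0 y_4=-2 y_5=3
S(3/4) = 20399/14656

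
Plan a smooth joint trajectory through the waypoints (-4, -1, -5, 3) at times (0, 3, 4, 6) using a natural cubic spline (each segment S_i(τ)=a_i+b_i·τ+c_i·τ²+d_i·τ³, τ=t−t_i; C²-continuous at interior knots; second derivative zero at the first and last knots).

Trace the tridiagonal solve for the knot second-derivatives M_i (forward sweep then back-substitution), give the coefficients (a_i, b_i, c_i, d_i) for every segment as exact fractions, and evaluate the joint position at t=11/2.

Δ: Δ0=1, Δ1=-4, Δ2=4
row 1: diag=8, rhs=-30; c'=1/8, d'=-15/4
row 2: denom=6−1·1/8=47/8; d'=(48−1·-15/4)/(47/8)=414/47
back: M2=414/47
back: M1=-15/4−1/8·414/47=-228/47
M: M0=0, M1=-228/47, M2=414/47, M3=0
seg 0: a=-4, c=M0/2=0, d=(M1−M0)/(6·3)=-38/141, b=Δ0−h0·(2M0+M1)/6=161/47
seg 1: a=-1, c=M1/2=-114/47, d=(M2−M1)/(6·1)=107/47, b=Δ1−h1·(2M1+M2)/6=-181/47
seg 2: a=-5, c=M2/2=207/47, d=(M3−M2)/(6·2)=-69/94, b=Δ2−h2·(2M2+M3)/6=-88/47
t_q=11/2 → seg 2, τ=3/2; S=-5+-88/47·τ+207/47·τ²+-69/94·τ³=-283/752

  seg 0: a=-4 b=161/47 c=0 d=-38/141
  seg 1: a=-1 b=-181/47 c=-114/47 d=107/47
  seg 2: a=-5 b=-88/47 c=207/47 d=-69/94
S(11/2) = -283/752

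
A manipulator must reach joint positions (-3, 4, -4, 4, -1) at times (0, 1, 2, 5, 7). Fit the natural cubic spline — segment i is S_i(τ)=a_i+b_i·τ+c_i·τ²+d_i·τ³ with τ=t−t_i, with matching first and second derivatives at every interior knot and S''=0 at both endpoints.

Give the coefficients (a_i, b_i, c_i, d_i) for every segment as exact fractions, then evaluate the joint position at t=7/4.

  seg 0: a=-3 b=18631/1644 c=0 d=-7123/1644
  seg 1: a=4 b=-1369/822 c=-7123/548 d=10955/1644
  seg 2: a=-4 b=-12611/1644 c=958/137 d=-5831/4932
  seg 3: a=4 b=1943/822 c=-1999/548 d=1999/3288
S(7/4) = -61353/35072

Δ: Δ0=7, Δ1=-8, Δ2=8/3, Δ3=-5/2
row 1: diag=4, rhs=-90; c'=1/4, d'=-45/2
row 2: denom=8−1·1/4=31/4; d'=(64−1·-45/2)/(31/4)=346/31
row 3: denom=10−3·12/31=274/31; d'=(-31−3·346/31)/(274/31)=-1999/274
back: M3=-1999/274
back: M2=346/31−12/31·-1999/274=1916/137
back: M1=-45/2−1/4·1916/137=-7123/274
M: M0=0, M1=-7123/274, M2=1916/137, M3=-1999/274, M4=0
seg 0: a=-3, c=M0/2=0, d=(M1−M0)/(6·1)=-7123/1644, b=Δ0−h0·(2M0+M1)/6=18631/1644
seg 1: a=4, c=M1/2=-7123/548, d=(M2−M1)/(6·1)=10955/1644, b=Δ1−h1·(2M1+M2)/6=-1369/822
seg 2: a=-4, c=M2/2=958/137, d=(M3−M2)/(6·3)=-5831/4932, b=Δ2−h2·(2M2+M3)/6=-12611/1644
seg 3: a=4, c=M3/2=-1999/548, d=(M4−M3)/(6·2)=1999/3288, b=Δ3−h3·(2M3+M4)/6=1943/822
t_q=7/4 → seg 1, τ=3/4; S=4+-1369/822·τ+-7123/548·τ²+10955/1644·τ³=-61353/35072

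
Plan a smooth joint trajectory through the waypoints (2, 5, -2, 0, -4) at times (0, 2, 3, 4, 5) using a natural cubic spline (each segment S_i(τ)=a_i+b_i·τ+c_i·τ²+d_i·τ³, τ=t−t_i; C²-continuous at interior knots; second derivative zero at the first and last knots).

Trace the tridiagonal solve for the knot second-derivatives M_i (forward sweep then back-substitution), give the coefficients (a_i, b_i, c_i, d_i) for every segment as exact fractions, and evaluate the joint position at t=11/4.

Δ: Δ0=3/2, Δ1=-7, Δ2=2, Δ3=-4
row 1: diag=6, rhs=-51; c'=1/6, d'=-17/2
row 2: denom=4−1·1/6=23/6; d'=(54−1·-17/2)/(23/6)=375/23
row 3: denom=4−1·6/23=86/23; d'=(-36−1·375/23)/(86/23)=-1203/86
back: M3=-1203/86
back: M2=375/23−6/23·-1203/86=858/43
back: M1=-17/2−1/6·858/43=-1017/86
M: M0=0, M1=-1017/86, M2=858/43, M3=-1203/86, M4=0
seg 0: a=2, c=M0/2=0, d=(M1−M0)/(6·2)=-339/344, b=Δ0−h0·(2M0+M1)/6=234/43
seg 1: a=5, c=M1/2=-1017/172, d=(M2−M1)/(6·1)=911/172, b=Δ1−h1·(2M1+M2)/6=-549/86
seg 2: a=-2, c=M2/2=429/43, d=(M3−M2)/(6·1)=-973/172, b=Δ2−h2·(2M2+M3)/6=-399/172
seg 3: a=0, c=M3/2=-1203/172, d=(M4−M3)/(6·1)=401/172, b=Δ3−h3·(2M3+M4)/6=57/86
t_q=11/4 → seg 1, τ=3/4; S=5+-549/86·τ+-1017/172·τ²+911/172·τ³=-9679/11008

  seg 0: a=2 b=234/43 c=0 d=-339/344
  seg 1: a=5 b=-549/86 c=-1017/172 d=911/172
  seg 2: a=-2 b=-399/172 c=429/43 d=-973/172
  seg 3: a=0 b=57/86 c=-1203/172 d=401/172
S(11/4) = -9679/11008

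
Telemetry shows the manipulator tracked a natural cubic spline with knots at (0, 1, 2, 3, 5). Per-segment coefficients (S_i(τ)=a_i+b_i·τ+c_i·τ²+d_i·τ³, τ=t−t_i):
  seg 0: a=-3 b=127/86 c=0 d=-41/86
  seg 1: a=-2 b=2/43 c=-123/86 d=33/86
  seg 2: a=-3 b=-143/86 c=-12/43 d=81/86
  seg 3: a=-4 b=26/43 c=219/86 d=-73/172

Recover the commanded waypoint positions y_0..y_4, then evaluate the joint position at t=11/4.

y_0 = S_0(0) = a_0 = -3
y_1 = S_1(0) = a_1 = -2
y_2 = S_2(0) = a_2 = -3
y_3 = S_3(0) = a_3 = -4
y_4 = S_3(2) = 4
t_q=11/4 is in segment 2 (τ=3/4); S_2(τ)=-22053/5504

y_0=-3 y_1=-2 y_2=-3 y_3=-4 y_4=4
S(11/4) = -22053/5504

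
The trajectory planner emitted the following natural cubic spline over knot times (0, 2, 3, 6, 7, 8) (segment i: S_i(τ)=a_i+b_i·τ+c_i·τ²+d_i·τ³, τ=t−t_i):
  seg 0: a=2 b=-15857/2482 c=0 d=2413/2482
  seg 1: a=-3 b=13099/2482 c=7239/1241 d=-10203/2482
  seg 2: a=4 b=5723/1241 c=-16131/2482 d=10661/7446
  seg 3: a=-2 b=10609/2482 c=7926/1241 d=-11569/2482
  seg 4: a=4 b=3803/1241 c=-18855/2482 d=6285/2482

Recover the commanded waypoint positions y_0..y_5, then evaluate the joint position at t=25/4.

y_0=2 y_1=-3 y_2=4 y_3=-2 y_4=4 y_5=2
S(25/4) = -96113/158848

y_0 = S_0(0) = a_0 = 2
y_1 = S_1(0) = a_1 = -3
y_2 = S_2(0) = a_2 = 4
y_3 = S_3(0) = a_3 = -2
y_4 = S_4(0) = a_4 = 4
y_5 = S_4(1) = 2
t_q=25/4 is in segment 3 (τ=1/4); S_3(τ)=-96113/158848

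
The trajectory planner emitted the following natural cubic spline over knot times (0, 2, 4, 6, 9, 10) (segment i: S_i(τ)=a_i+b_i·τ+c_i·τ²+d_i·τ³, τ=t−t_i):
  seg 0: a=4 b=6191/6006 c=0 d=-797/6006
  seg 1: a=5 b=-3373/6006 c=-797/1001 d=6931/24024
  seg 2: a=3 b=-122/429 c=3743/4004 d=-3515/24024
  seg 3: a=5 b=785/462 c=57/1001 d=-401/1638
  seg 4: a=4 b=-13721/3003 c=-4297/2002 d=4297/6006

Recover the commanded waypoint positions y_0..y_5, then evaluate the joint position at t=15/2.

y_0=4 y_1=5 y_2=3 y_3=5 y_4=4 y_5=-2
S(15/2) = 109719/16016

y_0 = S_0(0) = a_0 = 4
y_1 = S_1(0) = a_1 = 5
y_2 = S_2(0) = a_2 = 3
y_3 = S_3(0) = a_3 = 5
y_4 = S_4(0) = a_4 = 4
y_5 = S_4(1) = -2
t_q=15/2 is in segment 3 (τ=3/2); S_3(τ)=109719/16016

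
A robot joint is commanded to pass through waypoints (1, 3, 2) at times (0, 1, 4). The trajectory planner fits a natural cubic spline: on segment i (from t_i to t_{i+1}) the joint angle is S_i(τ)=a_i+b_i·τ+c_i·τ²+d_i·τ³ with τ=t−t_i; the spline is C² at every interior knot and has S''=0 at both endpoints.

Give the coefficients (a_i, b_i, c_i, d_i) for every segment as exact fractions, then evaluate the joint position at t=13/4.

  seg 0: a=1 b=55/24 c=0 d=-7/24
  seg 1: a=3 b=17/12 c=-7/8 d=7/72
S(13/4) = 1467/512

Δ: Δ0=2, Δ1=-1/3
row 1: diag=8, rhs=-14; c'=3/8, d'=-7/4
back: M1=-7/4
M: M0=0, M1=-7/4, M2=0
seg 0: a=1, c=M0/2=0, d=(M1−M0)/(6·1)=-7/24, b=Δ0−h0·(2M0+M1)/6=55/24
seg 1: a=3, c=M1/2=-7/8, d=(M2−M1)/(6·3)=7/72, b=Δ1−h1·(2M1+M2)/6=17/12
t_q=13/4 → seg 1, τ=9/4; S=3+17/12·τ+-7/8·τ²+7/72·τ³=1467/512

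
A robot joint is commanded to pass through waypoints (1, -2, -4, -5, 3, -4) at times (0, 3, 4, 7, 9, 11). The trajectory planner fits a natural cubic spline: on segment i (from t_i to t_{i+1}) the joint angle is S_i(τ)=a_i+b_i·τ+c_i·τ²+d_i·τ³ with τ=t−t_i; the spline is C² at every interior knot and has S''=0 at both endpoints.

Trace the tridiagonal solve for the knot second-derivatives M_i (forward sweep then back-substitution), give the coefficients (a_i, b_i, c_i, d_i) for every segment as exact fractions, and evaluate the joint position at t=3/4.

  seg 0: a=1 b=-2671/4212 c=0 d=-1541/37908
  seg 1: a=-2 b=-3647/2106 c=-1541/4212 d=137/1404
  seg 2: a=-4 b=-9143/4212 c=-77/1053 d=8663/37908
  seg 3: a=-5 b=7499/2106 c=2785/1404 d=-3715/4212
  seg 4: a=3 b=1919/2106 c=-4645/1404 d=4645/8424
S(3/4) = 15193/29952

Δ: Δ0=-1, Δ1=-2, Δ2=-1/3, Δ3=4, Δ4=-7/2
row 1: diag=8, rhs=-6; c'=1/8, d'=-3/4
row 2: denom=8−1·1/8=63/8; d'=(10−1·-3/4)/(63/8)=86/63
row 3: denom=10−3·8/21=62/7; d'=(26−3·86/63)/(62/7)=230/93
row 4: denom=8−2·7/31=234/31; d'=(-45−2·230/93)/(234/31)=-4645/702
back: M4=-4645/702
back: M3=230/93−7/31·-4645/702=2785/702
back: M2=86/63−8/21·2785/702=-154/1053
back: M1=-3/4−1/8·-154/1053=-1541/2106
M: M0=0, M1=-1541/2106, M2=-154/1053, M3=2785/702, M4=-4645/702, M5=0
seg 0: a=1, c=M0/2=0, d=(M1−M0)/(6·3)=-1541/37908, b=Δ0−h0·(2M0+M1)/6=-2671/4212
seg 1: a=-2, c=M1/2=-1541/4212, d=(M2−M1)/(6·1)=137/1404, b=Δ1−h1·(2M1+M2)/6=-3647/2106
seg 2: a=-4, c=M2/2=-77/1053, d=(M3−M2)/(6·3)=8663/37908, b=Δ2−h2·(2M2+M3)/6=-9143/4212
seg 3: a=-5, c=M3/2=2785/1404, d=(M4−M3)/(6·2)=-3715/4212, b=Δ3−h3·(2M3+M4)/6=7499/2106
seg 4: a=3, c=M4/2=-4645/1404, d=(M5−M4)/(6·2)=4645/8424, b=Δ4−h4·(2M4+M5)/6=1919/2106
t_q=3/4 → seg 0, τ=3/4; S=1+-2671/4212·τ+0·τ²+-1541/37908·τ³=15193/29952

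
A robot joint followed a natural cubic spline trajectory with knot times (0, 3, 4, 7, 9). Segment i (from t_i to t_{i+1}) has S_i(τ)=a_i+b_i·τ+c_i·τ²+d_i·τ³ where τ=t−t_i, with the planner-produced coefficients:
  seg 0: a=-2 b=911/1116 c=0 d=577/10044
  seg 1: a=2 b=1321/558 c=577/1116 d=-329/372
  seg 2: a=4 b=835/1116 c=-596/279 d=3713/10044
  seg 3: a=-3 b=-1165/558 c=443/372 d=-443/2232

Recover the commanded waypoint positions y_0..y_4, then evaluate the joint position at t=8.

y_0 = S_0(0) = a_0 = -2
y_1 = S_1(0) = a_1 = 2
y_2 = S_2(0) = a_2 = 4
y_3 = S_3(0) = a_3 = -3
y_4 = S_3(2) = -4
t_q=8 is in segment 3 (τ=1); S_3(τ)=-3047/744

y_0=-2 y_1=2 y_2=4 y_3=-3 y_4=-4
S(8) = -3047/744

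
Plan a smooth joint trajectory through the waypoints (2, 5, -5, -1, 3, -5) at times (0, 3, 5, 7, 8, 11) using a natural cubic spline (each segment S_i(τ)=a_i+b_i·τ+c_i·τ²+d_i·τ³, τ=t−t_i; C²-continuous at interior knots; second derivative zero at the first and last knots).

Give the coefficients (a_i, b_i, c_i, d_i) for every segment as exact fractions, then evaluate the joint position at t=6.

  seg 0: a=2 b=5573/1626 c=0 d=-3947/14634
  seg 1: a=5 b=-3134/813 c=-3947/1626 d=754/813
  seg 2: a=-5 b=-660/271 c=5101/1626 d=-1495/3252
  seg 3: a=-1 b=3737/813 c=308/813 d=-793/813
  seg 4: a=3 b=658/271 c=-2071/813 d=2071/7317
S(6) = -15473/3252

Δ: Δ0=1, Δ1=-5, Δ2=2, Δ3=4, Δ4=-8/3
row 1: diag=10, rhs=-36; c'=1/5, d'=-18/5
row 2: denom=8−2·1/5=38/5; d'=(42−2·-18/5)/(38/5)=123/19
row 3: denom=6−2·5/19=104/19; d'=(12−2·123/19)/(104/19)=-9/52
row 4: denom=8−1·19/104=813/104; d'=(-40−1·-9/52)/(813/104)=-4142/813
back: M4=-4142/813
back: M3=-9/52−19/104·-4142/813=616/813
back: M2=123/19−5/19·616/813=5101/813
back: M1=-18/5−1/5·5101/813=-3947/813
M: M0=0, M1=-3947/813, M2=5101/813, M3=616/813, M4=-4142/813, M5=0
seg 0: a=2, c=M0/2=0, d=(M1−M0)/(6·3)=-3947/14634, b=Δ0−h0·(2M0+M1)/6=5573/1626
seg 1: a=5, c=M1/2=-3947/1626, d=(M2−M1)/(6·2)=754/813, b=Δ1−h1·(2M1+M2)/6=-3134/813
seg 2: a=-5, c=M2/2=5101/1626, d=(M3−M2)/(6·2)=-1495/3252, b=Δ2−h2·(2M2+M3)/6=-660/271
seg 3: a=-1, c=M3/2=308/813, d=(M4−M3)/(6·1)=-793/813, b=Δ3−h3·(2M3+M4)/6=3737/813
seg 4: a=3, c=M4/2=-2071/813, d=(M5−M4)/(6·3)=2071/7317, b=Δ4−h4·(2M4+M5)/6=658/271
t_q=6 → seg 2, τ=1; S=-5+-660/271·τ+5101/1626·τ²+-1495/3252·τ³=-15473/3252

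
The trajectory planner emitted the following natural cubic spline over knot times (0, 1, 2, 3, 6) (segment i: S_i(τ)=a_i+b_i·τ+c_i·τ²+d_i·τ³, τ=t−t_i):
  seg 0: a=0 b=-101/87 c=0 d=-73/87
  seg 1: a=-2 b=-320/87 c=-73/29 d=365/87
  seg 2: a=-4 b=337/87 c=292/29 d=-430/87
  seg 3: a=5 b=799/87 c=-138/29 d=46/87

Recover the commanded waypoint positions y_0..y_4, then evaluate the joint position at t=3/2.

y_0=0 y_1=-2 y_2=-4 y_3=5 y_4=4
S(3/2) = -915/232

y_0 = S_0(0) = a_0 = 0
y_1 = S_1(0) = a_1 = -2
y_2 = S_2(0) = a_2 = -4
y_3 = S_3(0) = a_3 = 5
y_4 = S_3(3) = 4
t_q=3/2 is in segment 1 (τ=1/2); S_1(τ)=-915/232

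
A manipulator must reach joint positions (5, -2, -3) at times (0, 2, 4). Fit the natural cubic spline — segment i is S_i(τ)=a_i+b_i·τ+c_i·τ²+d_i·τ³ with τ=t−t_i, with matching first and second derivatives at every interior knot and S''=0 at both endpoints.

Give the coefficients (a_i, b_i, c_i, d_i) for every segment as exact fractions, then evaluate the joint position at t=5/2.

Δ: Δ0=-7/2, Δ1=-1/2
row 1: diag=8, rhs=18; c'=1/4, d'=9/4
back: M1=9/4
M: M0=0, M1=9/4, M2=0
seg 0: a=5, c=M0/2=0, d=(M1−M0)/(6·2)=3/16, b=Δ0−h0·(2M0+M1)/6=-17/4
seg 1: a=-2, c=M1/2=9/8, d=(M2−M1)/(6·2)=-3/16, b=Δ1−h1·(2M1+M2)/6=-2
t_q=5/2 → seg 1, τ=1/2; S=-2+-2·τ+9/8·τ²+-3/16·τ³=-351/128

  seg 0: a=5 b=-17/4 c=0 d=3/16
  seg 1: a=-2 b=-2 c=9/8 d=-3/16
S(5/2) = -351/128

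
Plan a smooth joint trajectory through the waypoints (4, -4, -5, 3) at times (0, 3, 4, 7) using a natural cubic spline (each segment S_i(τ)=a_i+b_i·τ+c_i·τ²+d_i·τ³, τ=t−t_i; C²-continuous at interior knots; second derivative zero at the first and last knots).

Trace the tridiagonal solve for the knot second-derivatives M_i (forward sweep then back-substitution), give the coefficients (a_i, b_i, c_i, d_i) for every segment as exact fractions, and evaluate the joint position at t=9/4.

Δ: Δ0=-8/3, Δ1=-1, Δ2=8/3
row 1: diag=8, rhs=10; c'=1/8, d'=5/4
row 2: denom=8−1·1/8=63/8; d'=(22−1·5/4)/(63/8)=166/63
back: M2=166/63
back: M1=5/4−1/8·166/63=58/63
M: M0=0, M1=58/63, M2=166/63, M3=0
seg 0: a=4, c=M0/2=0, d=(M1−M0)/(6·3)=29/567, b=Δ0−h0·(2M0+M1)/6=-197/63
seg 1: a=-4, c=M1/2=29/63, d=(M2−M1)/(6·1)=2/7, b=Δ1−h1·(2M1+M2)/6=-110/63
seg 2: a=-5, c=M2/2=83/63, d=(M3−M2)/(6·3)=-83/567, b=Δ2−h2·(2M2+M3)/6=2/63
t_q=9/4 → seg 0, τ=9/4; S=4+-197/63·τ+0·τ²+29/567·τ³=-157/64

  seg 0: a=4 b=-197/63 c=0 d=29/567
  seg 1: a=-4 b=-110/63 c=29/63 d=2/7
  seg 2: a=-5 b=2/63 c=83/63 d=-83/567
S(9/4) = -157/64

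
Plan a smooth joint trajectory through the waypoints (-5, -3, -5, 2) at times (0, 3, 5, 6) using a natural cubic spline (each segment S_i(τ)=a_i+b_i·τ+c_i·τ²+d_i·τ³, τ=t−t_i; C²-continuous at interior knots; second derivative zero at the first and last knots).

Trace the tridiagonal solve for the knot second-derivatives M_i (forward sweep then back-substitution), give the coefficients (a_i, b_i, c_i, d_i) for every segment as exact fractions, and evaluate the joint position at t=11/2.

Δ: Δ0=2/3, Δ1=-1, Δ2=7
row 1: diag=10, rhs=-10; c'=1/5, d'=-1
row 2: denom=6−2·1/5=28/5; d'=(48−2·-1)/(28/5)=125/14
back: M2=125/14
back: M1=-1−1/5·125/14=-39/14
M: M0=0, M1=-39/14, M2=125/14, M3=0
seg 0: a=-5, c=M0/2=0, d=(M1−M0)/(6·3)=-13/84, b=Δ0−h0·(2M0+M1)/6=173/84
seg 1: a=-3, c=M1/2=-39/28, d=(M2−M1)/(6·2)=41/42, b=Δ1−h1·(2M1+M2)/6=-89/42
seg 2: a=-5, c=M2/2=125/28, d=(M3−M2)/(6·1)=-125/84, b=Δ2−h2·(2M2+M3)/6=169/42
t_q=11/2 → seg 2, τ=1/2; S=-5+169/42·τ+125/28·τ²+-125/84·τ³=-461/224

  seg 0: a=-5 b=173/84 c=0 d=-13/84
  seg 1: a=-3 b=-89/42 c=-39/28 d=41/42
  seg 2: a=-5 b=169/42 c=125/28 d=-125/84
S(11/2) = -461/224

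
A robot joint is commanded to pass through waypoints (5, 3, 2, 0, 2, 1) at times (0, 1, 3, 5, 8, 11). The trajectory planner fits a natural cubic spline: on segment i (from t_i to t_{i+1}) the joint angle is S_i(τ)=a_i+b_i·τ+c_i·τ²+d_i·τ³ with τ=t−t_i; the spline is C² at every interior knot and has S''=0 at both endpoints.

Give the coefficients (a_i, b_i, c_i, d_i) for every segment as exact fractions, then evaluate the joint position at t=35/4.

Δ: Δ0=-2, Δ1=-1/2, Δ2=-1, Δ3=2/3, Δ4=-1/3
row 1: diag=6, rhs=9; c'=1/3, d'=3/2
row 2: denom=8−2·1/3=22/3; d'=(-3−2·3/2)/(22/3)=-9/11
row 3: denom=10−2·3/11=104/11; d'=(10−2·-9/11)/(104/11)=16/13
row 4: denom=12−3·33/104=1149/104; d'=(-6−3·16/13)/(1149/104)=-336/383
back: M4=-336/383
back: M3=16/13−33/104·-336/383=578/383
back: M2=-9/11−3/11·578/383=-471/383
back: M1=3/2−1/3·-471/383=1463/766
M: M0=0, M1=1463/766, M2=-471/383, M3=578/383, M4=-336/383, M5=0
seg 0: a=5, c=M0/2=0, d=(M1−M0)/(6·1)=1463/4596, b=Δ0−h0·(2M0+M1)/6=-10655/4596
seg 1: a=3, c=M1/2=1463/1532, d=(M2−M1)/(6·2)=-2405/9192, b=Δ1−h1·(2M1+M2)/6=-3133/2298
seg 2: a=2, c=M2/2=-471/766, d=(M3−M2)/(6·2)=1049/4596, b=Δ2−h2·(2M2+M3)/6=-785/1149
seg 3: a=0, c=M3/2=289/383, d=(M4−M3)/(6·3)=-457/3447, b=Δ3−h3·(2M3+M4)/6=-464/1149
seg 4: a=2, c=M4/2=-168/383, d=(M5−M4)/(6·3)=56/1149, b=Δ4−h4·(2M4+M5)/6=625/1149
t_q=35/4 → seg 4, τ=3/4; S=2+625/1149·τ+-168/383·τ²+56/1149·τ³=6685/3064

  seg 0: a=5 b=-10655/4596 c=0 d=1463/4596
  seg 1: a=3 b=-3133/2298 c=1463/1532 d=-2405/9192
  seg 2: a=2 b=-785/1149 c=-471/766 d=1049/4596
  seg 3: a=0 b=-464/1149 c=289/383 d=-457/3447
  seg 4: a=2 b=625/1149 c=-168/383 d=56/1149
S(35/4) = 6685/3064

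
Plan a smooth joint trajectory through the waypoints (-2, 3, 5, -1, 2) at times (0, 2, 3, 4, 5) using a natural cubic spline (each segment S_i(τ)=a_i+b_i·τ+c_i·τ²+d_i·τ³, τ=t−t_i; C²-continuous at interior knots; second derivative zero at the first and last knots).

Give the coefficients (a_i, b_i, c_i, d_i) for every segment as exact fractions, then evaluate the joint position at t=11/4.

Δ: Δ0=5/2, Δ1=2, Δ2=-6, Δ3=3
row 1: diag=6, rhs=-3; c'=1/6, d'=-1/2
row 2: denom=4−1·1/6=23/6; d'=(-48−1·-1/2)/(23/6)=-285/23
row 3: denom=4−1·6/23=86/23; d'=(54−1·-285/23)/(86/23)=1527/86
back: M3=1527/86
back: M2=-285/23−6/23·1527/86=-732/43
back: M1=-1/2−1/6·-732/43=201/86
M: M0=0, M1=201/86, M2=-732/43, M3=1527/86, M4=0
seg 0: a=-2, c=M0/2=0, d=(M1−M0)/(6·2)=67/344, b=Δ0−h0·(2M0+M1)/6=74/43
seg 1: a=3, c=M1/2=201/172, d=(M2−M1)/(6·1)=-555/172, b=Δ1−h1·(2M1+M2)/6=349/86
seg 2: a=5, c=M2/2=-366/43, d=(M3−M2)/(6·1)=997/172, b=Δ2−h2·(2M2+M3)/6=-565/172
seg 3: a=-1, c=M3/2=1527/172, d=(M4−M3)/(6·1)=-509/172, b=Δ3−h3·(2M3+M4)/6=-251/86
t_q=11/4 → seg 1, τ=3/4; S=3+349/86·τ+201/172·τ²+-555/172·τ³=58779/11008

  seg 0: a=-2 b=74/43 c=0 d=67/344
  seg 1: a=3 b=349/86 c=201/172 d=-555/172
  seg 2: a=5 b=-565/172 c=-366/43 d=997/172
  seg 3: a=-1 b=-251/86 c=1527/172 d=-509/172
S(11/4) = 58779/11008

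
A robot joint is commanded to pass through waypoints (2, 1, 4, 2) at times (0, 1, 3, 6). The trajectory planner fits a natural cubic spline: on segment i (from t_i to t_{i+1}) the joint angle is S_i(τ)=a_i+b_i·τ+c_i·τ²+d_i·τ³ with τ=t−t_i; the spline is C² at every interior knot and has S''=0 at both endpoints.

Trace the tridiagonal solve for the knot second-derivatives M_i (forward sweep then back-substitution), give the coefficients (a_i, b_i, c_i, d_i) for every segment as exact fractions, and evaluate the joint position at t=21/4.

  seg 0: a=2 b=-32/21 c=0 d=11/21
  seg 1: a=1 b=1/21 c=11/7 d=-71/168
  seg 2: a=4 b=53/42 c=-27/28 d=3/28
S(21/4) = 5695/1792

Δ: Δ0=-1, Δ1=3/2, Δ2=-2/3
row 1: diag=6, rhs=15; c'=1/3, d'=5/2
row 2: denom=10−2·1/3=28/3; d'=(-13−2·5/2)/(28/3)=-27/14
back: M2=-27/14
back: M1=5/2−1/3·-27/14=22/7
M: M0=0, M1=22/7, M2=-27/14, M3=0
seg 0: a=2, c=M0/2=0, d=(M1−M0)/(6·1)=11/21, b=Δ0−h0·(2M0+M1)/6=-32/21
seg 1: a=1, c=M1/2=11/7, d=(M2−M1)/(6·2)=-71/168, b=Δ1−h1·(2M1+M2)/6=1/21
seg 2: a=4, c=M2/2=-27/28, d=(M3−M2)/(6·3)=3/28, b=Δ2−h2·(2M2+M3)/6=53/42
t_q=21/4 → seg 2, τ=9/4; S=4+53/42·τ+-27/28·τ²+3/28·τ³=5695/1792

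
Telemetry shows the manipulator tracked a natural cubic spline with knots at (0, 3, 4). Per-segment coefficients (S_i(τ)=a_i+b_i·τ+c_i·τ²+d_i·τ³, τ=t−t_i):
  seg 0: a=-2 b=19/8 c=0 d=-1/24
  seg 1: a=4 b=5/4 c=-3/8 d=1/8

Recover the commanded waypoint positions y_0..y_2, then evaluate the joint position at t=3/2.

y_0 = S_0(0) = a_0 = -2
y_1 = S_1(0) = a_1 = 4
y_2 = S_1(1) = 5
t_q=3/2 is in segment 0 (τ=3/2); S_0(τ)=91/64

y_0=-2 y_1=4 y_2=5
S(3/2) = 91/64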